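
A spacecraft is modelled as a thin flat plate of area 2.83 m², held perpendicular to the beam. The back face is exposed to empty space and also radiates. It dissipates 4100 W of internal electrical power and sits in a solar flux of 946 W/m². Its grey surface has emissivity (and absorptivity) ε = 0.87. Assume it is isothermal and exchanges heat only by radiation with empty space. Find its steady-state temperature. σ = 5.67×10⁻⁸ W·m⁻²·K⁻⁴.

T ≈ 390 K

At steady state, absorbed solar power + internal power = radiated power.
Absorbed: α·S·A_cross = 0.87·946·2.830 = 2329 W (cross-section A).
Total input = 2329 + 4100 = 6429 W.
Radiated: εσ·A_surf·T⁴ with A_surf = 2A = 5.660 m².
T⁴ = 6429/(0.87·5.67×10⁻⁸·5.660) = 2.303×10¹⁰ K⁴.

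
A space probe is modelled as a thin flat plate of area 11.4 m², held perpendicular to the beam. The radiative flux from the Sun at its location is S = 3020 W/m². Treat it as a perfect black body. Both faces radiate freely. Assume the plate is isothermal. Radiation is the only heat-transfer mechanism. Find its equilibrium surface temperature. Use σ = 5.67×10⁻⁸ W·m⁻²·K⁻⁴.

At equilibrium, absorbed power = emitted power.
Absorbing cross-section = A = 11.40 m²; emitting surface = 2A = 22.80 m² (ratio 2).
S·A_cross = εσ·A_surf·T⁴  ⇒  T⁴ = S/(2σ).
T⁴ = 1.00·3020/(2·5.67×10⁻⁸) = 2.663×10¹⁰ K⁴.
T = (2.663×10¹⁰)^(1/4).

T ≈ 404 K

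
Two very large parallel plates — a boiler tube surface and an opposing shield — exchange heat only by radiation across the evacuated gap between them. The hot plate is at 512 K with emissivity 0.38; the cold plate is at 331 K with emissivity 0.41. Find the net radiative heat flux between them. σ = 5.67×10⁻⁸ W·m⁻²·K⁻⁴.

q ≈ 790 W/m²

For two infinite grey parallel plates, q = σ(T₁⁴ − T₂⁴)/(1/ε₁ + 1/ε₂ − 1).
T₁⁴ − T₂⁴ = 6.872×10¹⁰ − 1.200×10¹⁰ = 5.672×10¹⁰ K⁴.
1/ε₁ + 1/ε₂ − 1 = 2.632 + 2.439 − 1 = 4.071.
q = 5.67×10⁻⁸ × 5.672×10¹⁰ / 4.071.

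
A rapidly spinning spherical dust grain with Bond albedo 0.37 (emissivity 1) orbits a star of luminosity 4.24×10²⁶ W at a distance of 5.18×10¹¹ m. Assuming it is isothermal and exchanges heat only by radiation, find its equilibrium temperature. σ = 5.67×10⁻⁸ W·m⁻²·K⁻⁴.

First find the stellar flux at distance d: S = L/(4πd²) = 4.24×10²⁶/(4π·(5.18×10¹¹)²) = 125.7 W/m².
For an isothermal sphere, absorbed (1−a)S·πr² = emitted σ·4πr²·T⁴, so T⁴ = (1−a)S/(4σ).
T⁴ = 0.630·125.7/(4·5.67×10⁻⁸) = 3.493×10⁸ K⁴.

T ≈ 137 K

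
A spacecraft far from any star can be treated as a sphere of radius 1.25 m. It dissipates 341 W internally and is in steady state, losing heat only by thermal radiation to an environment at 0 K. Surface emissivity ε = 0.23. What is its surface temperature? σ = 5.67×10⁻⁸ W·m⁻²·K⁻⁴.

T ≈ 191 K

Steady state: internal power = radiated power, P = εσA T⁴.
Radiating area A = 4πr² = 19.63 m².
T⁴ = P/(εσA) = 341/(0.23·5.67×10⁻⁸·19.63) = 1.332×10⁹ K⁴.
T = (1.332×10⁹)^(1/4).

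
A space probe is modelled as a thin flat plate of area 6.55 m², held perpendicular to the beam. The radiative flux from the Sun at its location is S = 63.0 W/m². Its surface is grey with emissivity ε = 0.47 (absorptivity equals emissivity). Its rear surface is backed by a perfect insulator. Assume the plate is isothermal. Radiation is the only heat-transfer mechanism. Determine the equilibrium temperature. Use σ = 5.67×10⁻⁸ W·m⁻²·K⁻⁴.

At equilibrium, absorbed power = emitted power.
Absorbing cross-section = A = 6.550 m²; emitting surface = A = 6.550 m² (ratio 1).
εS·A_cross = εσ·A_surf·T⁴  ⇒  T⁴ = S/(1σ)   (ε cancels).
T⁴ = 63.0/(1·5.67×10⁻⁸) = 1.111×10⁹ K⁴.
T = (1.111×10⁹)^(1/4).

T ≈ 183 K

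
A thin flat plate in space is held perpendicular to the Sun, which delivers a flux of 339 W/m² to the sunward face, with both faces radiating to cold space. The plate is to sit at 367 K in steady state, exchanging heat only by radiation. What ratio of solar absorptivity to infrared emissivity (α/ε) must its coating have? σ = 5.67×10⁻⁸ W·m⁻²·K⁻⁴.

α/ε ≈ 6.07

Balance: αS·A = εσ·2A·T⁴ ⇒ α/ε = 2σT⁴/S.
α/ε = 2·5.67×10⁻⁸·(367)⁴/339 = 2·5.67×10⁻⁸·1.814×10¹⁰/339.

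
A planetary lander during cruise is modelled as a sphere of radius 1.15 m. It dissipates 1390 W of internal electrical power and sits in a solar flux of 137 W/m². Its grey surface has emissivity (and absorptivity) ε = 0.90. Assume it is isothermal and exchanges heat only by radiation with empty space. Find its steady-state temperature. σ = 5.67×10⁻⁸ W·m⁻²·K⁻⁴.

T ≈ 218 K

At steady state, absorbed solar power + internal power = radiated power.
Absorbed: α·S·A_cross = 0.90·137·4.155 = 512.3 W (cross-section πr²).
Total input = 512.3 + 1390 = 1902 W.
Radiated: εσ·A_surf·T⁴ with A_surf = 4πr² = 16.62 m².
T⁴ = 1902/(0.90·5.67×10⁻⁸·16.62) = 2.243×10⁹ K⁴.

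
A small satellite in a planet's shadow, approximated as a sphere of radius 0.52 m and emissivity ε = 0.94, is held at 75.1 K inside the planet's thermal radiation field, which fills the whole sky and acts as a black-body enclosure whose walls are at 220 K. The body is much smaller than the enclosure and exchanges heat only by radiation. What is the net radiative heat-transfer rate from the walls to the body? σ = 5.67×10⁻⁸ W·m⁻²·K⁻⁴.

P_net ≈ 418 W

For a small grey body in a large enclosure: P_net = εσA(T_body⁴ − T_wall⁴).
A = 4πr² = 3.398 m²; T_body⁴ − T_wall⁴ = 3.181×10⁷ − 2.343×10⁹ = -2.311×10⁹ K⁴.
|P_net| = 0.94·5.67×10⁻⁸·3.398·2.311×10⁹.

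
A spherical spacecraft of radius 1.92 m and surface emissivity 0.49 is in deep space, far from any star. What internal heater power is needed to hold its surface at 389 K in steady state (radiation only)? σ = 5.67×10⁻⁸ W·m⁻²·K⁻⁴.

P ≈ 29500 W

P = εσ·4πr²·T⁴.
4πr² = 46.32 m²; T⁴ = 2.290×10¹⁰ K⁴.
P = 0.49·5.67×10⁻⁸·46.32·2.290×10¹⁰.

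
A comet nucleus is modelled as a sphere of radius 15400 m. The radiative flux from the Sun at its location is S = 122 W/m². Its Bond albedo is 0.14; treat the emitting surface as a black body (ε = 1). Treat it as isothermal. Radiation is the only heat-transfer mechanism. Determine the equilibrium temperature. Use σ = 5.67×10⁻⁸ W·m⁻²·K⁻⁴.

T ≈ 147 K

At equilibrium, absorbed power = emitted power.
Absorbing cross-section = πr² = 7.451×10⁸ m²; emitting surface = 4πr² = 2.980×10⁹ m² (ratio 4).
(1−a)S·A_cross = εσ·A_surf·T⁴  ⇒  T⁴ = (1−a)S/(4σ).
T⁴ = 0.860·122/(4·5.67×10⁻⁸) = 4.626×10⁸ K⁴.
T = (4.626×10⁸)^(1/4).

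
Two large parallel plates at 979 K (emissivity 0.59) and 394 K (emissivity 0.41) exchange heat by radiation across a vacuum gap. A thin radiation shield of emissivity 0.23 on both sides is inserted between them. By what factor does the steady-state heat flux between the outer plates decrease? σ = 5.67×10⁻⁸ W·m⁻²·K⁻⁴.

Without shield: q₀ = σΔ(T⁴)/(1/ε₁+1/ε₂−1) with denominator 3.134.
With shield the two gaps are in series; the resistances add: (1/ε₁+1/ε_s−1)+(1/ε_s+1/ε₂−1) = 5.043+5.787 = 10.83.
Heat-flux ratio q₀/q = 10.83/3.134.

factor ≈ 3.46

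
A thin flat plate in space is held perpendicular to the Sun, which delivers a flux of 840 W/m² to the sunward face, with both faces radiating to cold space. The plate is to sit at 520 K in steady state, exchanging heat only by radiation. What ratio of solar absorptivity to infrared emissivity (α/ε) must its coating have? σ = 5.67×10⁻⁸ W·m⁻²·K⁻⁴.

α/ε ≈ 9.87

Balance: αS·A = εσ·2A·T⁴ ⇒ α/ε = 2σT⁴/S.
α/ε = 2·5.67×10⁻⁸·(520)⁴/840 = 2·5.67×10⁻⁸·7.312×10¹⁰/840.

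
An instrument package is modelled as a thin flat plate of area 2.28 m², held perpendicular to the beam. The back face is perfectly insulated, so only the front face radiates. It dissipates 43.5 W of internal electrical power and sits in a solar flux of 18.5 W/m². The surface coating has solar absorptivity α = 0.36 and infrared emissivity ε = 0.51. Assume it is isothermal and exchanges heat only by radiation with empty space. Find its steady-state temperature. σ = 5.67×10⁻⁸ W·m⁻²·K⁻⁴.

At steady state, absorbed solar power + internal power = radiated power.
Absorbed: α·S·A_cross = 0.36·18.5·2.280 = 15.18 W (cross-section A).
Total input = 15.18 + 43.5 = 58.68 W.
Radiated: εσ·A_surf·T⁴ with A_surf = A = 2.280 m².
T⁴ = 58.68/(0.51·5.67×10⁻⁸·2.280) = 8.901×10⁸ K⁴.

T ≈ 173 K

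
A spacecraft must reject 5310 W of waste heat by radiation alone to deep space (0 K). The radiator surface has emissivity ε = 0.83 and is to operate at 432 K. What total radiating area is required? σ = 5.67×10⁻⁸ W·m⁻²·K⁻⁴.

P = εσA T⁴ ⇒ A = P/(εσT⁴).
T⁴ = 3.483×10¹⁰ K⁴.
A = 5310/(0.83 × 5.67×10⁻⁸ × 3.483×10¹⁰).

A ≈ 3.24 m²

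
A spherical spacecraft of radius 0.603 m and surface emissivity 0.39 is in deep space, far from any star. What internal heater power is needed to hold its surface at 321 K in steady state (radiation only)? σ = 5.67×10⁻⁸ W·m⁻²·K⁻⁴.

P ≈ 1070 W

P = εσ·4πr²·T⁴.
4πr² = 4.569 m²; T⁴ = 1.062×10¹⁰ K⁴.
P = 0.39·5.67×10⁻⁸·4.569·1.062×10¹⁰.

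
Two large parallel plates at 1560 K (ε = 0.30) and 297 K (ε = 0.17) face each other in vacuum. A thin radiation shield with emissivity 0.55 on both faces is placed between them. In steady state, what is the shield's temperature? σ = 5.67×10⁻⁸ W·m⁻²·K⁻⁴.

T_s ≈ 1380 K

In steady state the net flux on the hot side equals that on the cold side.
σ(T₁⁴−T_s⁴)/D₁ = σ(T_s⁴−T₂⁴)/D₂, with D₁ = 1/ε₁+1/ε_s−1 = 4.152, D₂ = 1/ε_s+1/ε₂−1 = 6.701.
Solve for T_s⁴: T_s⁴ = (D₂·T₁⁴ + D₁·T₂⁴)/(D₁+D₂) = 3.660×10¹² K⁴.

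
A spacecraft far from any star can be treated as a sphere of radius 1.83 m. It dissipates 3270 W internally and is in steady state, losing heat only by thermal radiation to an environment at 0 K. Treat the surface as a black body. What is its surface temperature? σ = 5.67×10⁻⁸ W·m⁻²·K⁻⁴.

Steady state: internal power = radiated power, P = εσA T⁴.
Radiating area A = 4πr² = 42.08 m².
T⁴ = P/(εσA) = 3270/(1.0·5.67×10⁻⁸·42.08) = 1.370×10⁹ K⁴.
T = (1.370×10⁹)^(1/4).

T ≈ 192 K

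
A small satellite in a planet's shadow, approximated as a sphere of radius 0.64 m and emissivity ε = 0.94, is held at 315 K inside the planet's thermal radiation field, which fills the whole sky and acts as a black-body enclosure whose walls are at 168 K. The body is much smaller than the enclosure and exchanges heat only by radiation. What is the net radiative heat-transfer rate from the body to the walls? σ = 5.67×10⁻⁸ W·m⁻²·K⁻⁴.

P_net ≈ 2480 W

For a small grey body in a large enclosure: P_net = εσA(T_body⁴ − T_wall⁴).
A = 4πr² = 5.147 m²; T_body⁴ − T_wall⁴ = 9.846×10⁹ − 7.966×10⁸ = 9.049×10⁹ K⁴.
|P_net| = 0.94·5.67×10⁻⁸·5.147·9.049×10⁹.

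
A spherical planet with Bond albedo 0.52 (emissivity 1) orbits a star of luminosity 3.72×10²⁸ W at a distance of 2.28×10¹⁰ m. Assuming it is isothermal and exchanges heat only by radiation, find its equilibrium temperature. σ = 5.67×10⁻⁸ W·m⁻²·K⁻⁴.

First find the stellar flux at distance d: S = L/(4πd²) = 3.72×10²⁸/(4π·(2.28×10¹⁰)²) = 5.695×10⁶ W/m².
For an isothermal sphere, absorbed (1−a)S·πr² = emitted σ·4πr²·T⁴, so T⁴ = (1−a)S/(4σ).
T⁴ = 0.480·5.695×10⁶/(4·5.67×10⁻⁸) = 1.205×10¹³ K⁴.

T ≈ 1860 K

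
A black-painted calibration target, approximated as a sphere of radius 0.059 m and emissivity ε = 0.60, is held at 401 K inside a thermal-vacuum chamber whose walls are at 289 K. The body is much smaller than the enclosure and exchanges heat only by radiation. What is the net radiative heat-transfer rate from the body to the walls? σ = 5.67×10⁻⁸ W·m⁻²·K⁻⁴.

P_net ≈ 28.1 W

For a small grey body in a large enclosure: P_net = εσA(T_body⁴ − T_wall⁴).
A = 4πr² = 0.04374 m²; T_body⁴ − T_wall⁴ = 2.586×10¹⁰ − 6.976×10⁹ = 1.888×10¹⁰ K⁴.
|P_net| = 0.60·5.67×10⁻⁸·0.04374·1.888×10¹⁰.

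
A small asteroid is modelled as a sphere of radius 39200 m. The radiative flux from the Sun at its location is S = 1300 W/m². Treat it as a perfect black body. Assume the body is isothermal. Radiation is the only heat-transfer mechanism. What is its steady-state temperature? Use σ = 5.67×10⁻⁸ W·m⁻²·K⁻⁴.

At equilibrium, absorbed power = emitted power.
Absorbing cross-section = πr² = 4.827×10⁹ m²; emitting surface = 4πr² = 1.931×10¹⁰ m² (ratio 4).
S·A_cross = εσ·A_surf·T⁴  ⇒  T⁴ = S/(4σ).
T⁴ = 1.00·1300/(4·5.67×10⁻⁸) = 5.732×10⁹ K⁴.
T = (5.732×10⁹)^(1/4).

T ≈ 275 K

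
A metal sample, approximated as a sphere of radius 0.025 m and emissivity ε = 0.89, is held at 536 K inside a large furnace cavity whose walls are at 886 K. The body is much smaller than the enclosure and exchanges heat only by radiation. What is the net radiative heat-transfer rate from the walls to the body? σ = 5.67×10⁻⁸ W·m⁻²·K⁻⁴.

P_net ≈ 212 W

For a small grey body in a large enclosure: P_net = εσA(T_body⁴ − T_wall⁴).
A = 4πr² = 0.007854 m²; T_body⁴ − T_wall⁴ = 8.254×10¹⁰ − 6.162×10¹¹ = -5.337×10¹¹ K⁴.
|P_net| = 0.89·5.67×10⁻⁸·0.007854·5.337×10¹¹.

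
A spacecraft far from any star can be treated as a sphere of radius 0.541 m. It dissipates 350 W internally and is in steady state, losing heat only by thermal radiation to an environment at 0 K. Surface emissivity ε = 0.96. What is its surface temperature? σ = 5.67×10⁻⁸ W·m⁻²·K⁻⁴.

Steady state: internal power = radiated power, P = εσA T⁴.
Radiating area A = 4πr² = 3.678 m².
T⁴ = P/(εσA) = 350/(0.96·5.67×10⁻⁸·3.678) = 1.748×10⁹ K⁴.
T = (1.748×10⁹)^(1/4).

T ≈ 204 K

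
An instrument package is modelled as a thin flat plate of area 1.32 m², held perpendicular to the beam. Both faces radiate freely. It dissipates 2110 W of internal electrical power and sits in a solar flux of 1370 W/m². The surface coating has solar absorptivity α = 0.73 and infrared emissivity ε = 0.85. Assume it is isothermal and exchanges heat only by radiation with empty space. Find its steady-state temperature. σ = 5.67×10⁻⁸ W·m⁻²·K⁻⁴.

At steady state, absorbed solar power + internal power = radiated power.
Absorbed: α·S·A_cross = 0.73·1370·1.320 = 1320 W (cross-section A).
Total input = 1320 + 2110 = 3430 W.
Radiated: εσ·A_surf·T⁴ with A_surf = 2A = 2.640 m².
T⁴ = 3430/(0.85·5.67×10⁻⁸·2.640) = 2.696×10¹⁰ K⁴.

T ≈ 405 K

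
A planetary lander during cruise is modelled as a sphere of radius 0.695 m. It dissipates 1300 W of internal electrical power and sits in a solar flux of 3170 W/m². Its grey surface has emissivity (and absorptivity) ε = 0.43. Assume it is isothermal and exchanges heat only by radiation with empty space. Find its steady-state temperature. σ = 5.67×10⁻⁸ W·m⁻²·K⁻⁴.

At steady state, absorbed solar power + internal power = radiated power.
Absorbed: α·S·A_cross = 0.43·3170·1.517 = 2068 W (cross-section πr²).
Total input = 2068 + 1300 = 3368 W.
Radiated: εσ·A_surf·T⁴ with A_surf = 4πr² = 6.070 m².
T⁴ = 3368/(0.43·5.67×10⁻⁸·6.070) = 2.276×10¹⁰ K⁴.

T ≈ 388 K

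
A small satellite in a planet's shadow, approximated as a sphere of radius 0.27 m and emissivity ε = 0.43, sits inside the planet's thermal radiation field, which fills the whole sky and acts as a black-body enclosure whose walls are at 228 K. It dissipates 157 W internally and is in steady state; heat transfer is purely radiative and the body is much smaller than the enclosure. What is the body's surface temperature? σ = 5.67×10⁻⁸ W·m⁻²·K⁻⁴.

For a small grey body in a large enclosure, net radiated power = εσA(T⁴ − T_w⁴).
Steady state: P = εσA(T⁴ − T_w⁴) with A = 4πr² = 0.9161 m².
T⁴ = P/(εσA) + T_w⁴ = 157/(0.43·5.67×10⁻⁸·0.9161) + (228)⁴
    = 7.029×10⁹ + 2.702×10⁹ = 9.732×10⁹ K⁴.

T ≈ 314 K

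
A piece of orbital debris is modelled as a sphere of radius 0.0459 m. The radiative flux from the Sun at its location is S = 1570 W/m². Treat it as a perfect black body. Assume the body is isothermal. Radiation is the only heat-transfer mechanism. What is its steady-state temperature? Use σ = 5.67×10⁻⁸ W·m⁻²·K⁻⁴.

At equilibrium, absorbed power = emitted power.
Absorbing cross-section = πr² = 0.006619 m²; emitting surface = 4πr² = 0.02647 m² (ratio 4).
S·A_cross = εσ·A_surf·T⁴  ⇒  T⁴ = S/(4σ).
T⁴ = 1.00·1570/(4·5.67×10⁻⁸) = 6.922×10⁹ K⁴.
T = (6.922×10⁹)^(1/4).

T ≈ 288 K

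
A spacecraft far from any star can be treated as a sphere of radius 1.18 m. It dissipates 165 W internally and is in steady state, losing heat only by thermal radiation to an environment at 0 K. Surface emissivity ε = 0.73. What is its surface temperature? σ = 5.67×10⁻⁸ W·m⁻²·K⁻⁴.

T ≈ 123 K

Steady state: internal power = radiated power, P = εσA T⁴.
Radiating area A = 4πr² = 17.50 m².
T⁴ = P/(εσA) = 165/(0.73·5.67×10⁻⁸·17.50) = 2.278×10⁸ K⁴.
T = (2.278×10⁸)^(1/4).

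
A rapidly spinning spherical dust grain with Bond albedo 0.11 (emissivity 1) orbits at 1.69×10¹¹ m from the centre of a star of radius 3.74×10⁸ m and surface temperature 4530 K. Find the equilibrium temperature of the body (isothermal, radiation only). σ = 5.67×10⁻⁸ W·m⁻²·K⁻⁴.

T ≈ 146 K

The star's surface emits σT_*⁴; at distance d the flux is S = σT_*⁴(R_*/d)².
S = 5.67×10⁻⁸·(4530)⁴·(3.74×10⁸/1.69×10¹¹)² = 116.9 W/m².
For an isothermal sphere T⁴ = (1−a)S/(4σ) = 4.589×10⁸ K⁴.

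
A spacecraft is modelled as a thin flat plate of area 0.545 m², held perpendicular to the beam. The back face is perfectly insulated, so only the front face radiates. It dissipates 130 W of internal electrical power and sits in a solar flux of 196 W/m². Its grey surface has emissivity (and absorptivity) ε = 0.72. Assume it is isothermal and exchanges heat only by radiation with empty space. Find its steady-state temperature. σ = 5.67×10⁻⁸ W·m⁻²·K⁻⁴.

T ≈ 311 K

At steady state, absorbed solar power + internal power = radiated power.
Absorbed: α·S·A_cross = 0.72·196·0.5450 = 76.91 W (cross-section A).
Total input = 76.91 + 130 = 206.9 W.
Radiated: εσ·A_surf·T⁴ with A_surf = A = 0.5450 m².
T⁴ = 206.9/(0.72·5.67×10⁻⁸·0.5450) = 9.300×10⁹ K⁴.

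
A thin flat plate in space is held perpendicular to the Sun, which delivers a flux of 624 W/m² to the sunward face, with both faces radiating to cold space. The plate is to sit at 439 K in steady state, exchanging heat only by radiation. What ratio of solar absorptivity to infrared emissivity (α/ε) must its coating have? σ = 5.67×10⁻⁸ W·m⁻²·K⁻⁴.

Balance: αS·A = εσ·2A·T⁴ ⇒ α/ε = 2σT⁴/S.
α/ε = 2·5.67×10⁻⁸·(439)⁴/624 = 2·5.67×10⁻⁸·3.714×10¹⁰/624.

α/ε ≈ 6.75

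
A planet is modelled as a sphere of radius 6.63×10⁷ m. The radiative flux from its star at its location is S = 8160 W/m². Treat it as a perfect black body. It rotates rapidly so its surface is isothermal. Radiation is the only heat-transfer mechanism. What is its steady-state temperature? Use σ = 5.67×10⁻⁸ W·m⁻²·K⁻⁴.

T ≈ 436 K

At equilibrium, absorbed power = emitted power.
Absorbing cross-section = πr² = 1.381×10¹⁶ m²; emitting surface = 4πr² = 5.524×10¹⁶ m² (ratio 4).
S·A_cross = εσ·A_surf·T⁴  ⇒  T⁴ = S/(4σ).
T⁴ = 1.00·8160/(4·5.67×10⁻⁸) = 3.598×10¹⁰ K⁴.
T = (3.598×10¹⁰)^(1/4).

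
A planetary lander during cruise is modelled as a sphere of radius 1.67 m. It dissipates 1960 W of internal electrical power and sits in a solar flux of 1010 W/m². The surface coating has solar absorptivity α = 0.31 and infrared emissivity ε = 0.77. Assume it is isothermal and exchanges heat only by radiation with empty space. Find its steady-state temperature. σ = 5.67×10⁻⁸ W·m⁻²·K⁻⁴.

T ≈ 235 K

At steady state, absorbed solar power + internal power = radiated power.
Absorbed: α·S·A_cross = 0.31·1010·8.762 = 2743 W (cross-section πr²).
Total input = 2743 + 1960 = 4703 W.
Radiated: εσ·A_surf·T⁴ with A_surf = 4πr² = 35.05 m².
T⁴ = 4703/(0.77·5.67×10⁻⁸·35.05) = 3.074×10⁹ K⁴.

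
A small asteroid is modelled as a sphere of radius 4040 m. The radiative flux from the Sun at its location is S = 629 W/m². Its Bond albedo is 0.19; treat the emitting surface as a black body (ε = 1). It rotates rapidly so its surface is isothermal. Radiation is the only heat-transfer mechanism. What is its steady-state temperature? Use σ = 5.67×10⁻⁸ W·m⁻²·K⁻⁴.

At equilibrium, absorbed power = emitted power.
Absorbing cross-section = πr² = 5.128×10⁷ m²; emitting surface = 4πr² = 2.051×10⁸ m² (ratio 4).
(1−a)S·A_cross = εσ·A_surf·T⁴  ⇒  T⁴ = (1−a)S/(4σ).
T⁴ = 0.810·629/(4·5.67×10⁻⁸) = 2.246×10⁹ K⁴.
T = (2.246×10⁹)^(1/4).

T ≈ 218 K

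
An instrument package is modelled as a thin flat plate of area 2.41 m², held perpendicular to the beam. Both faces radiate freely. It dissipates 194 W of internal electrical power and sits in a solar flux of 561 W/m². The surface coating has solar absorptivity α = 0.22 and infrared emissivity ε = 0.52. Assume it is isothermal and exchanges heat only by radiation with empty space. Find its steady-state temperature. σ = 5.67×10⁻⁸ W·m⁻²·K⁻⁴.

T ≈ 242 K

At steady state, absorbed solar power + internal power = radiated power.
Absorbed: α·S·A_cross = 0.22·561·2.410 = 297.4 W (cross-section A).
Total input = 297.4 + 194 = 491.4 W.
Radiated: εσ·A_surf·T⁴ with A_surf = 2A = 4.820 m².
T⁴ = 491.4/(0.52·5.67×10⁻⁸·4.820) = 3.458×10⁹ K⁴.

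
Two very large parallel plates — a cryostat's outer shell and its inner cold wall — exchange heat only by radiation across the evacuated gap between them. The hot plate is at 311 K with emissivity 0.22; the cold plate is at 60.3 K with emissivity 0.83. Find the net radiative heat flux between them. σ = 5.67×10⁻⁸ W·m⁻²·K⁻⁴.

For two infinite grey parallel plates, q = σ(T₁⁴ − T₂⁴)/(1/ε₁ + 1/ε₂ − 1).
T₁⁴ − T₂⁴ = 9.355×10⁹ − 1.322×10⁷ = 9.342×10⁹ K⁴.
1/ε₁ + 1/ε₂ − 1 = 4.545 + 1.205 − 1 = 4.750.
q = 5.67×10⁻⁸ × 9.342×10⁹ / 4.750.

q ≈ 112 W/m²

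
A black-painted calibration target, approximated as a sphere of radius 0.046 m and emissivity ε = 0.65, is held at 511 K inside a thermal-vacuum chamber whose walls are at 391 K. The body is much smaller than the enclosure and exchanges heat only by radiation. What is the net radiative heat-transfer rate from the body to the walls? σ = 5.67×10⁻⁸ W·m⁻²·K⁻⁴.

For a small grey body in a large enclosure: P_net = εσA(T_body⁴ − T_wall⁴).
A = 4πr² = 0.02659 m²; T_body⁴ − T_wall⁴ = 6.818×10¹⁰ − 2.337×10¹⁰ = 4.481×10¹⁰ K⁴.
|P_net| = 0.65·5.67×10⁻⁸·0.02659·4.481×10¹⁰.

P_net ≈ 43.9 W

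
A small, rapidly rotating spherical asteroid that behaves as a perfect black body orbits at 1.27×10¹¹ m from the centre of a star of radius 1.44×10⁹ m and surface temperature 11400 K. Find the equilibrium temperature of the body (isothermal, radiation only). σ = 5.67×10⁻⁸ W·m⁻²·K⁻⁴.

The star's surface emits σT_*⁴; at distance d the flux is S = σT_*⁴(R_*/d)².
S = 5.67×10⁻⁸·(11400)⁴·(1.44×10⁹/1.27×10¹¹)² = 1.231×10⁵ W/m².
For an isothermal sphere T⁴ = (1−a)S/(4σ) = 5.428×10¹¹ K⁴.

T ≈ 858 K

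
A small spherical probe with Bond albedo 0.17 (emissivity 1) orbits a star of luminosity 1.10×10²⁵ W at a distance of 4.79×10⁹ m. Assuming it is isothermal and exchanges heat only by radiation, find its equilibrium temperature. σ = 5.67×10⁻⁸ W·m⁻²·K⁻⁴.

T ≈ 611 K

First find the stellar flux at distance d: S = L/(4πd²) = 1.10×10²⁵/(4π·(4.79×10⁹)²) = 38150 W/m².
For an isothermal sphere, absorbed (1−a)S·πr² = emitted σ·4πr²·T⁴, so T⁴ = (1−a)S/(4σ).
T⁴ = 0.830·38150/(4·5.67×10⁻⁸) = 1.396×10¹¹ K⁴.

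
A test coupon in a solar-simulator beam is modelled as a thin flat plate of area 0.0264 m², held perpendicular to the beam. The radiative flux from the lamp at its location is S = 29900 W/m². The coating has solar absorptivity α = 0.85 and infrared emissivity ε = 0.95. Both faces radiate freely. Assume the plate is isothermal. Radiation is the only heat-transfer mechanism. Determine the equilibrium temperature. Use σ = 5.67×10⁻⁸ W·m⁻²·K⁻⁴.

T ≈ 697 K

At equilibrium, absorbed power = emitted power.
Absorbing cross-section = A = 0.02640 m²; emitting surface = 2A = 0.05280 m² (ratio 2).
αS·A_cross = εσ·A_surf·T⁴  ⇒  T⁴ = αS/(ε·2σ).
T⁴ = 0.850·29900/(0.95·2·5.67×10⁻⁸) = 2.359×10¹¹ K⁴.
T = (2.359×10¹¹)^(1/4).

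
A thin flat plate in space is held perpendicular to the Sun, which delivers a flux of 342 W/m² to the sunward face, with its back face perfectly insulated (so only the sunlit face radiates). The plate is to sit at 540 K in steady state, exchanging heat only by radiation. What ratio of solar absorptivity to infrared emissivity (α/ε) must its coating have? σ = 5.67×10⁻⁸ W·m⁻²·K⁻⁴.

α/ε ≈ 14.1

Balance: αS·A = εσ·1A·T⁴ ⇒ α/ε = σT⁴/S.
α/ε = 5.67×10⁻⁸·(540)⁴/342 = 5.67×10⁻⁸·8.503×10¹⁰/342.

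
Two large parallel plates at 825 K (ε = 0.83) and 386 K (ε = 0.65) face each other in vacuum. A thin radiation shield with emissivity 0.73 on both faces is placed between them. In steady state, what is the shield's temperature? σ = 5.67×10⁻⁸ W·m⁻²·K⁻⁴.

T_s ≈ 717 K

In steady state the net flux on the hot side equals that on the cold side.
σ(T₁⁴−T_s⁴)/D₁ = σ(T_s⁴−T₂⁴)/D₂, with D₁ = 1/ε₁+1/ε_s−1 = 1.575, D₂ = 1/ε_s+1/ε₂−1 = 1.908.
Solve for T_s⁴: T_s⁴ = (D₂·T₁⁴ + D₁·T₂⁴)/(D₁+D₂) = 2.638×10¹¹ K⁴.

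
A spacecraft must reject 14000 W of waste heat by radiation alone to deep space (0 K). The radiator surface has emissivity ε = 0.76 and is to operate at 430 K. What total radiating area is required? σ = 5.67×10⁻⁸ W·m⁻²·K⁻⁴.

P = εσA T⁴ ⇒ A = P/(εσT⁴).
T⁴ = 3.419×10¹⁰ K⁴.
A = 14000/(0.76 × 5.67×10⁻⁸ × 3.419×10¹⁰).

A ≈ 9.50 m²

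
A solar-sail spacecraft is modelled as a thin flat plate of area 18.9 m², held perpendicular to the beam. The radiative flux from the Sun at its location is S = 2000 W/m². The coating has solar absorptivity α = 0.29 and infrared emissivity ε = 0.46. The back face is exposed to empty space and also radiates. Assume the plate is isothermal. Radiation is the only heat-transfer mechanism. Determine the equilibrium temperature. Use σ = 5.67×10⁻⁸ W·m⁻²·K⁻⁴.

T ≈ 325 K

At equilibrium, absorbed power = emitted power.
Absorbing cross-section = A = 18.90 m²; emitting surface = 2A = 37.80 m² (ratio 2).
αS·A_cross = εσ·A_surf·T⁴  ⇒  T⁴ = αS/(ε·2σ).
T⁴ = 0.290·2000/(0.46·2·5.67×10⁻⁸) = 1.112×10¹⁰ K⁴.
T = (1.112×10¹⁰)^(1/4).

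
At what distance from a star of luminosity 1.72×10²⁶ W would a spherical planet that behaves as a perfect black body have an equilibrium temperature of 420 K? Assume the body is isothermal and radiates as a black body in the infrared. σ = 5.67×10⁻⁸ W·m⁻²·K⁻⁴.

For an isothermal black-emitting sphere, (1−a)S·πr² = σ·4πr²·T⁴ ⇒ S = 4σT⁴/(1−a).
S = 4·5.67×10⁻⁸·(420)⁴/1.00 = 7057 W/m².
Flux falls as S = L/(4πd²), so d = √(L/(4πS)) = √(1.72×10²⁶/(4π·7057)).

d ≈ 4.40×10¹⁰ m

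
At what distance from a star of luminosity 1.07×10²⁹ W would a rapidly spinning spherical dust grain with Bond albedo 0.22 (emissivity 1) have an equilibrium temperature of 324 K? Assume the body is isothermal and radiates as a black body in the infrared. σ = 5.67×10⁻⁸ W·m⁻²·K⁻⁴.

For an isothermal black-emitting sphere, (1−a)S·πr² = σ·4πr²·T⁴ ⇒ S = 4σT⁴/(1−a).
S = 4·5.67×10⁻⁸·(324)⁴/0.780 = 3204 W/m².
Flux falls as S = L/(4πd²), so d = √(L/(4πS)) = √(1.07×10²⁹/(4π·3204)).

d ≈ 1.63×10¹² m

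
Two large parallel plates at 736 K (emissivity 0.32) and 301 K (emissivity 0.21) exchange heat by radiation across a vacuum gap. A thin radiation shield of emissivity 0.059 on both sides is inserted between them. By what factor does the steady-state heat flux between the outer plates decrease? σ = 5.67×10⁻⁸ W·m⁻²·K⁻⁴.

Without shield: q₀ = σΔ(T⁴)/(1/ε₁+1/ε₂−1) with denominator 6.887.
With shield the two gaps are in series; the resistances add: (1/ε₁+1/ε_s−1)+(1/ε_s+1/ε₂−1) = 19.07+20.71 = 39.79.
Heat-flux ratio q₀/q = 39.79/6.887.

factor ≈ 5.78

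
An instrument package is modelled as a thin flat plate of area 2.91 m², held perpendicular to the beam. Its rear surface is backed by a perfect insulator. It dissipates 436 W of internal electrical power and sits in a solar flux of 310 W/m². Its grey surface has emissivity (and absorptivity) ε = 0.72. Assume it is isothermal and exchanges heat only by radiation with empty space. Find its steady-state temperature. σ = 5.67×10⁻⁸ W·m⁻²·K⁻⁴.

T ≈ 309 K

At steady state, absorbed solar power + internal power = radiated power.
Absorbed: α·S·A_cross = 0.72·310·2.910 = 649.5 W (cross-section A).
Total input = 649.5 + 436 = 1086 W.
Radiated: εσ·A_surf·T⁴ with A_surf = A = 2.910 m².
T⁴ = 1086/(0.72·5.67×10⁻⁸·2.910) = 9.137×10⁹ K⁴.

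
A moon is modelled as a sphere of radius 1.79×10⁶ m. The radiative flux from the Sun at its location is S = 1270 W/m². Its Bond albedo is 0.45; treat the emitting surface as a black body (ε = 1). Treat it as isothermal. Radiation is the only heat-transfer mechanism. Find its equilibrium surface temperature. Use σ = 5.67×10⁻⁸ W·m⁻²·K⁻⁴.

T ≈ 236 K

At equilibrium, absorbed power = emitted power.
Absorbing cross-section = πr² = 1.007×10¹³ m²; emitting surface = 4πr² = 4.026×10¹³ m² (ratio 4).
(1−a)S·A_cross = εσ·A_surf·T⁴  ⇒  T⁴ = (1−a)S/(4σ).
T⁴ = 0.550·1270/(4·5.67×10⁻⁸) = 3.080×10⁹ K⁴.
T = (3.080×10⁹)^(1/4).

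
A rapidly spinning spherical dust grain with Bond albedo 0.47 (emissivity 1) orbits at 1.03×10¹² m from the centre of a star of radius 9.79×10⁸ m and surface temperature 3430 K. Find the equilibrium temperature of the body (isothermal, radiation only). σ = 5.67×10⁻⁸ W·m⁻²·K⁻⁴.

The star's surface emits σT_*⁴; at distance d the flux is S = σT_*⁴(R_*/d)².
S = 5.67×10⁻⁸·(3430)⁴·(9.79×10⁸/1.03×10¹²)² = 7.090 W/m².
For an isothermal sphere T⁴ = (1−a)S/(4σ) = 1.657×10⁷ K⁴.

T ≈ 63.8 K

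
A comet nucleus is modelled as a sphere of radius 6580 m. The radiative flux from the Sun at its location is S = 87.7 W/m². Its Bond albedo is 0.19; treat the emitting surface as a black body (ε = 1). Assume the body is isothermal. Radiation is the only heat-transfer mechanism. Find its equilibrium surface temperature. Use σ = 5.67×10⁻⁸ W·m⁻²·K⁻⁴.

At equilibrium, absorbed power = emitted power.
Absorbing cross-section = πr² = 1.360×10⁸ m²; emitting surface = 4πr² = 5.441×10⁸ m² (ratio 4).
(1−a)S·A_cross = εσ·A_surf·T⁴  ⇒  T⁴ = (1−a)S/(4σ).
T⁴ = 0.810·87.7/(4·5.67×10⁻⁸) = 3.132×10⁸ K⁴.
T = (3.132×10⁸)^(1/4).

T ≈ 133 K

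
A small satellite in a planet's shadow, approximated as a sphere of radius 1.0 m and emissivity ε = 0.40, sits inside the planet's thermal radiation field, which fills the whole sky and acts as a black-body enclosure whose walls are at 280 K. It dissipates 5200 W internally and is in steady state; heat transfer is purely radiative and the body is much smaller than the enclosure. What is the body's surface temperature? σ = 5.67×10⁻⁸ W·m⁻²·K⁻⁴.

For a small grey body in a large enclosure, net radiated power = εσA(T⁴ − T_w⁴).
Steady state: P = εσA(T⁴ − T_w⁴) with A = 4πr² = 12.57 m².
T⁴ = P/(εσA) + T_w⁴ = 5200/(0.40·5.67×10⁻⁸·12.57) + (280)⁴
    = 1.825×10¹⁰ + 6.147×10⁹ = 2.439×10¹⁰ K⁴.

T ≈ 395 K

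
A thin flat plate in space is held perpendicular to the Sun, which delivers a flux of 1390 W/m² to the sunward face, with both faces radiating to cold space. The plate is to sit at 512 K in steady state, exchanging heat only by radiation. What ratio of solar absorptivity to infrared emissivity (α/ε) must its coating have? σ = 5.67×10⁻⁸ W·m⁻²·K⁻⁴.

Balance: αS·A = εσ·2A·T⁴ ⇒ α/ε = 2σT⁴/S.
α/ε = 2·5.67×10⁻⁸·(512)⁴/1390 = 2·5.67×10⁻⁸·6.872×10¹⁰/1390.

α/ε ≈ 5.61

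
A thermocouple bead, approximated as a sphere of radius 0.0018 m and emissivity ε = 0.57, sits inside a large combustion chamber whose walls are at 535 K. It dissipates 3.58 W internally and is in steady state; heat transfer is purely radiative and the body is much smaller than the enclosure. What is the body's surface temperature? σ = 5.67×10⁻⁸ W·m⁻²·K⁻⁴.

For a small grey body in a large enclosure, net radiated power = εσA(T⁴ − T_w⁴).
Steady state: P = εσA(T⁴ − T_w⁴) with A = 4πr² = 4.072×10⁻⁵ m².
T⁴ = P/(εσA) + T_w⁴ = 3.58/(0.57·5.67×10⁻⁸·4.072×10⁻⁵) + (535)⁴
    = 2.721×10¹² + 8.192×10¹⁰ = 2.803×10¹² K⁴.

T ≈ 1290 K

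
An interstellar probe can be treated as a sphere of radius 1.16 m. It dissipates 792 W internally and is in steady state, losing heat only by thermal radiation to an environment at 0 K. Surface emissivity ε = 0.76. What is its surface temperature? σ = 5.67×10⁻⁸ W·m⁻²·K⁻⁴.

T ≈ 182 K

Steady state: internal power = radiated power, P = εσA T⁴.
Radiating area A = 4πr² = 16.91 m².
T⁴ = P/(εσA) = 792/(0.76·5.67×10⁻⁸·16.91) = 1.087×10⁹ K⁴.
T = (1.087×10⁹)^(1/4).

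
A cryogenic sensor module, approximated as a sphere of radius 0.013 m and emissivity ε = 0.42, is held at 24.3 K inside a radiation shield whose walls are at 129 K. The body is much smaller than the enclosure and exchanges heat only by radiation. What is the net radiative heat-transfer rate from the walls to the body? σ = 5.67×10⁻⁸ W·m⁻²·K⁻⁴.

For a small grey body in a large enclosure: P_net = εσA(T_body⁴ − T_wall⁴).
A = 4πr² = 0.002124 m²; T_body⁴ − T_wall⁴ = 3.487×10⁵ − 2.769×10⁸ = -2.766×10⁸ K⁴.
|P_net| = 0.42·5.67×10⁻⁸·0.002124·2.766×10⁸.

P_net ≈ 0.0140 W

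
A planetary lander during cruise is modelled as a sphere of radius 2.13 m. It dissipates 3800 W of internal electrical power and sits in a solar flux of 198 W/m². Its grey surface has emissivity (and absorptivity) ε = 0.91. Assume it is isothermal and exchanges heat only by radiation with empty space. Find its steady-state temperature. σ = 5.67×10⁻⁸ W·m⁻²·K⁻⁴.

At steady state, absorbed solar power + internal power = radiated power.
Absorbed: α·S·A_cross = 0.91·198·14.25 = 2568 W (cross-section πr²).
Total input = 2568 + 3800 = 6368 W.
Radiated: εσ·A_surf·T⁴ with A_surf = 4πr² = 57.01 m².
T⁴ = 6368/(0.91·5.67×10⁻⁸·57.01) = 2.165×10⁹ K⁴.

T ≈ 216 K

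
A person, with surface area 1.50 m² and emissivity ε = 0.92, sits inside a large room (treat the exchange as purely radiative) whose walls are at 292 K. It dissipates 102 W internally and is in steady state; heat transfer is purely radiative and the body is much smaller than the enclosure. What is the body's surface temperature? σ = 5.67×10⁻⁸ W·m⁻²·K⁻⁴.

T ≈ 304 K

For a small grey body in a large enclosure, net radiated power = εσA(T⁴ − T_w⁴).
Steady state: P = εσA(T⁴ − T_w⁴) with A = 1.50 m².
T⁴ = P/(εσA) + T_w⁴ = 102/(0.92·5.67×10⁻⁸·1.500) + (292)⁴
    = 1.304×10⁹ + 7.270×10⁹ = 8.574×10⁹ K⁴.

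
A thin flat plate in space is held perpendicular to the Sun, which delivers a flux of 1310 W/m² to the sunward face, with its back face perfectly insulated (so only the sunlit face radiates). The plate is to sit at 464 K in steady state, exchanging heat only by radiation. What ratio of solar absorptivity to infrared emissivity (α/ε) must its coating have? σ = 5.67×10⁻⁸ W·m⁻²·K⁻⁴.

α/ε ≈ 2.01

Balance: αS·A = εσ·1A·T⁴ ⇒ α/ε = σT⁴/S.
α/ε = 5.67×10⁻⁸·(464)⁴/1310 = 5.67×10⁻⁸·4.635×10¹⁰/1310.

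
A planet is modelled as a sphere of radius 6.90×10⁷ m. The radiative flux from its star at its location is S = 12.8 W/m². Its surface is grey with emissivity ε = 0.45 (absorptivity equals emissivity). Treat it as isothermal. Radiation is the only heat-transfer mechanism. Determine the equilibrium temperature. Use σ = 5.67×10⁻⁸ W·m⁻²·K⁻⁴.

At equilibrium, absorbed power = emitted power.
Absorbing cross-section = πr² = 1.496×10¹⁶ m²; emitting surface = 4πr² = 5.983×10¹⁶ m² (ratio 4).
εS·A_cross = εσ·A_surf·T⁴  ⇒  T⁴ = S/(4σ)   (ε cancels).
T⁴ = 12.8/(4·5.67×10⁻⁸) = 5.644×10⁷ K⁴.
T = (5.644×10⁷)^(1/4).

T ≈ 86.7 K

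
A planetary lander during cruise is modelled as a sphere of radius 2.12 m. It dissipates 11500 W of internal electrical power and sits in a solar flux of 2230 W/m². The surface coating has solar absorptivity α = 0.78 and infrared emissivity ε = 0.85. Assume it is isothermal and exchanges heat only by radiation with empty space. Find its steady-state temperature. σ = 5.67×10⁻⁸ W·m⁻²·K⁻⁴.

At steady state, absorbed solar power + internal power = radiated power.
Absorbed: α·S·A_cross = 0.78·2230·14.12 = 24560 W (cross-section πr²).
Total input = 24560 + 11500 = 36060 W.
Radiated: εσ·A_surf·T⁴ with A_surf = 4πr² = 56.48 m².
T⁴ = 36060/(0.85·5.67×10⁻⁸·56.48) = 1.325×10¹⁰ K⁴.

T ≈ 339 K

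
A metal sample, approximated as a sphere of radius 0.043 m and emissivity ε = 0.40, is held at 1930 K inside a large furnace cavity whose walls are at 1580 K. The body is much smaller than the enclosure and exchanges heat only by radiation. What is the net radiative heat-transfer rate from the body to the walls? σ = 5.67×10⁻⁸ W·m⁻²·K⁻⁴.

P_net ≈ 4030 W

For a small grey body in a large enclosure: P_net = εσA(T_body⁴ − T_wall⁴).
A = 4πr² = 0.02324 m²; T_body⁴ − T_wall⁴ = 1.387×10¹³ − 6.232×10¹² = 7.643×10¹² K⁴.
|P_net| = 0.40·5.67×10⁻⁸·0.02324·7.643×10¹².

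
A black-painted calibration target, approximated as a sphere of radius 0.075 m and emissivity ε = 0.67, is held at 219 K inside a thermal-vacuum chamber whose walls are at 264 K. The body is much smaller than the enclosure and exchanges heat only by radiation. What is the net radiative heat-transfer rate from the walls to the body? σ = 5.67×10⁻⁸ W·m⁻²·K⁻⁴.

For a small grey body in a large enclosure: P_net = εσA(T_body⁴ − T_wall⁴).
A = 4πr² = 0.07069 m²; T_body⁴ − T_wall⁴ = 2.300×10⁹ − 4.858×10⁹ = -2.557×10⁹ K⁴.
|P_net| = 0.67·5.67×10⁻⁸·0.07069·2.557×10⁹.

P_net ≈ 6.87 W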